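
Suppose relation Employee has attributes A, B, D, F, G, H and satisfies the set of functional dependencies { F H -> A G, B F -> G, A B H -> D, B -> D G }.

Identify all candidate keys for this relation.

{B, F, H}⁺: FH→AG adds A, G; ABH→D adds D → {A, B, D, F, G, H}.
No other minimal superkey exists.

{B, F, H}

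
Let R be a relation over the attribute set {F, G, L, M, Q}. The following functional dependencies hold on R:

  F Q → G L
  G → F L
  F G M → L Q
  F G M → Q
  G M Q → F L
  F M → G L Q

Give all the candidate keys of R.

Attribute M never appears on the right-hand side of any dependency, so M must belong to every candidate key.
{M}⁺ = {M}, which is not all of the schema, so we must add further attributes.
{F, M}⁺: FM→GLQ adds G, L, Q → {F, G, L, M, Q}. Minimal: {M}⁺ = {M}; {F}⁺ = {F} — none reach the full schema.
{G, M}⁺: G→FL adds F, L; FGM→LQ adds Q → {F, G, L, M, Q}. Minimal: {M}⁺ = {M}; {G}⁺ = {F, G, L} — none reach the full schema.
Any other superkey contains one of these as a subset, so there are no further candidate keys.

(F, M), (G, M)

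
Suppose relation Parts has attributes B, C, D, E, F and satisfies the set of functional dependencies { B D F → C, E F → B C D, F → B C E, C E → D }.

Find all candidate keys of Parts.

{F}⁺: F→BCE adds B, C, E; CE→D adds D → {B, C, D, E, F}.
No other minimal superkey exists.

{F}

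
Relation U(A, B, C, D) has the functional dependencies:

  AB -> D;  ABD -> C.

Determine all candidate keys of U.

{A, B}

Attributes A, B never appear on any right-hand side, so every candidate key must contain {A, B}.
{A, B}⁺ = {A, B, C, D}, which is all of the schema, so {A, B} is the only candidate key.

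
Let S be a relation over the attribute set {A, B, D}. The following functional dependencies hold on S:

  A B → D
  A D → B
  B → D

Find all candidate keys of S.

{A, B}; {A, D}

Attribute A never appears on the right-hand side of any dependency, so A must belong to every candidate key.
{A}⁺ = {A}, which is not all of the schema, so we must add further attributes.
{A, B}⁺: AB→D adds D → {A, B, D}.
{A, D}⁺: AD→B adds B → {A, B, D}.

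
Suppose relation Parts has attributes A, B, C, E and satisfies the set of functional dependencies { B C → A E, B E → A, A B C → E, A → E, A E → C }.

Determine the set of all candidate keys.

{A, B}; {B, C}; {B, E}

Attribute B never appears on the right-hand side of any dependency, so B must belong to every candidate key.
{B}⁺ = {B}, which is not all of the schema, so we must add further attributes.
{A, B}⁺: A→E adds E; AE→C adds C → {A, B, C, E}. Minimal: {B}⁺ = {B}; {A}⁺ = {A, C, E} — none reach the full schema.
{B, C}⁺: BC→AE adds A, E → {A, B, C, E}. Minimal: {C}⁺ = {C}; {B}⁺ = {B} — none reach the full schema.
{B, E}⁺: BE→A adds A; AE→C adds C → {A, B, C, E}. Minimal: {E}⁺ = {E}; {B}⁺ = {B} — none reach the full schema.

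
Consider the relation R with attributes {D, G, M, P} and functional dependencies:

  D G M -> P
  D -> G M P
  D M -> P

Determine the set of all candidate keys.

Attribute D never appears on the right-hand side of any dependency, so D must belong to every candidate key.
{D}⁺ = {D, G, M, P}, which is all of the schema, so {D} is the only candidate key.

{D}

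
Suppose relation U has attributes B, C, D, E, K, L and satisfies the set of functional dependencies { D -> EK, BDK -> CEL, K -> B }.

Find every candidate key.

Attribute D never appears on the right-hand side of any dependency, so D must belong to every candidate key.
{D}⁺ = {B, C, D, E, K, L}, which is all of the schema, so {D} is the only candidate key.

{D}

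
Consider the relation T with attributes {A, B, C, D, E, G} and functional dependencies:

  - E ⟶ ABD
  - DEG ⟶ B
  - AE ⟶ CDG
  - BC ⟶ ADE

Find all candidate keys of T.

{E}, {B, C}

{E}⁺: E→ABD adds A, B, D; AE→CDG adds C, G → {A, B, C, D, E, G}.
{B, C}⁺: BC→ADE adds A, D, E; AE→CDG adds G → {A, B, C, D, E, G}. Minimal: {C}⁺ = {C}; {B}⁺ = {B} — none reach the full schema.
Any other superkey contains one of these as a subset, so there are no further candidate keys.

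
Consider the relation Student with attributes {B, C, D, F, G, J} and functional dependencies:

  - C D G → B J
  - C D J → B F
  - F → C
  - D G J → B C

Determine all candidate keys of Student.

Attributes D, G never appear on any right-hand side, so every candidate key must contain {D, G}.
{D, G}⁺ = {D, G}, which is not all of the schema, so we must add further attributes.
{C, D, G}⁺: CDG→BJ adds B, J; CDJ→BF adds F → {B, C, D, F, G, J}. Minimal: {D, G}⁺ = {D, G}; {C, G}⁺ = {C, G}; {C, D}⁺ = {C, D} — none reach the full schema.
{D, F, G}⁺: F→C adds C; CDG→BJ adds B, J → {B, C, D, F, G, J}. Minimal: {F, G}⁺ = {C, F, G}; {D, G}⁺ = {D, G}; {D, F}⁺ = {C, D, F} — none reach the full schema.
{D, G, J}⁺: DGJ→BC adds B, C; CDJ→BF adds F → {B, C, D, F, G, J}. Minimal: {G, J}⁺ = {G, J}; {D, J}⁺ = {D, J}; {D, G}⁺ = {D, G} — none reach the full schema.

(C, D, G); (D, F, G); (D, G, J)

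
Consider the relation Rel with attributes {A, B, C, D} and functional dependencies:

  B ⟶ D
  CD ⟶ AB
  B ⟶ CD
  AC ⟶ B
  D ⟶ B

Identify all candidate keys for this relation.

{B}⁺: B→D adds D; B→CD adds C; CD→AB adds A → {A, B, C, D}.
{D}⁺: D→B adds B; B→CD adds C; CD→AB adds A → {A, B, C, D}.
{A, C}⁺: AC→B adds B; B→D adds D → {A, B, C, D}.

B, D, AC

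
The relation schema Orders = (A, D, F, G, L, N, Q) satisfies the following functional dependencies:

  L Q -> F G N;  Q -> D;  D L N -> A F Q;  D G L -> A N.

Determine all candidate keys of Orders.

{L, Q}, {D, G, L}, {D, L, N}

{L, Q}⁺: LQ→FGN adds F, G, N; Q→D adds D; DLN→AFQ adds A → {A, D, F, G, L, N, Q}. Minimal: {Q}⁺ = {D, Q}; {L}⁺ = {L} — none reach the full schema.
{D, G, L}⁺: DGL→AN adds A, N; DLN→AFQ adds F, Q → {A, D, F, G, L, N, Q}. Minimal: {G, L}⁺ = {G, L}; {D, L}⁺ = {D, L}; {D, G}⁺ = {D, G} — none reach the full schema.
{D, L, N}⁺: DLN→AFQ adds A, F, Q; LQ→FGN adds G → {A, D, F, G, L, N, Q}. Minimal: {L, N}⁺ = {L, N}; {D, N}⁺ = {D, N}; {D, L}⁺ = {D, L} — none reach the full schema.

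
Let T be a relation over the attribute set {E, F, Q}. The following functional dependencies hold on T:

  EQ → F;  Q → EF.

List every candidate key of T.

Q

Attribute Q never appears on the right-hand side of any dependency, so Q must belong to every candidate key.
{Q}⁺ = {E, F, Q}, which is all of the schema, so {Q} is the only candidate key.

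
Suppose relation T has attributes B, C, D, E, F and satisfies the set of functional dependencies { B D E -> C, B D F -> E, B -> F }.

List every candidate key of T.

{B, D}

Attributes B, D never appear on any right-hand side, so every candidate key must contain {B, D}.
{B, D}⁺ = {B, C, D, E, F}, which is all of the schema, so {B, D} is the only candidate key.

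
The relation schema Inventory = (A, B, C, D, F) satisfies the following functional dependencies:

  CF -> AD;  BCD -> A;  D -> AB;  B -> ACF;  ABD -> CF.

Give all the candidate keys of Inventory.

(B), (D), (C, F)

{B}⁺: B→ACF adds A, C, F; CF→AD adds D → {A, B, C, D, F}.
{D}⁺: D→AB adds A, B; B→ACF adds C, F → {A, B, C, D, F}.
{C, F}⁺: CF→AD adds A, D; D→AB adds B → {A, B, C, D, F}. Minimal: {F}⁺ = {F}; {C}⁺ = {C} — none reach the full schema.
Any other superkey contains one of these as a subset, so there are no further candidate keys.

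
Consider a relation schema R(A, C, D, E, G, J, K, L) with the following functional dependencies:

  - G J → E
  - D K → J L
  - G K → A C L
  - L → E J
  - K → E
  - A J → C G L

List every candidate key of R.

{A, D, K}, {D, G, K}

Attributes D, K never appear on any right-hand side, so every candidate key must contain {D, K}.
{D, K}⁺ = {D, E, J, K, L}, which is not all of the schema, so we must add further attributes.
{A, D, K}⁺: DK→JL adds J, L; L→EJ adds E; AJ→CGL adds C, G → {A, C, D, E, G, J, K, L}.
{D, G, K}⁺: DK→JL adds J, L; GK→ACL adds A, C; L→EJ adds E → {A, C, D, E, G, J, K, L}.
Any other superkey contains one of these as a subset, so there are no further candidate keys.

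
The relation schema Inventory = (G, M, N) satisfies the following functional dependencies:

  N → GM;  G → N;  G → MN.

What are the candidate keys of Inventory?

{G}⁺: G→N adds N; G→MN adds M → {G, M, N}.
{N}⁺: N→GM adds G, M → {G, M, N}.

{G}, {N}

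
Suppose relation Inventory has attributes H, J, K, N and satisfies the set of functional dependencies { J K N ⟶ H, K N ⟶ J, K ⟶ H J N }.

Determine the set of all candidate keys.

{K}⁺: K→HJN adds H, J, N → {H, J, K, N}.
No other minimal superkey exists.

{K}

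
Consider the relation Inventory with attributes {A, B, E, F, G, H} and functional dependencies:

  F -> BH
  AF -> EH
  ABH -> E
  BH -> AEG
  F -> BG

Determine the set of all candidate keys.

{F}

Attribute F never appears on the right-hand side of any dependency, so F must belong to every candidate key.
{F}⁺ = {A, B, E, F, G, H}, which is all of the schema, so {F} is the only candidate key.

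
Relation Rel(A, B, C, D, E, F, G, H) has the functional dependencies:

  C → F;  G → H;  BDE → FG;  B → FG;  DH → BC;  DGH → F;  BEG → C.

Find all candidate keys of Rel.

{A, B, D, E}, {A, D, E, G}, {A, D, E, H}

{A, B, D, E}⁺: BDE→FG adds F, G; BEG→C adds C; G→H adds H → {A, B, C, D, E, F, G, H}. Minimal: {B, D, E}⁺ = {B, C, D, E, F, G, H}; {A, D, E}⁺ = {A, D, E}; {A, B, E}⁺ = {A, B, C, E, F, G, H}; … — none reach the full schema.
{A, D, E, G}⁺: G→H adds H; DH→BC adds B, C; DGH→F adds F → {A, B, C, D, E, F, G, H}. Minimal: {D, E, G}⁺ = {B, C, D, E, F, G, H}; {A, E, G}⁺ = {A, E, G, H}; {A, D, G}⁺ = {A, B, C, D, F, G, H}; … — none reach the full schema.
{A, D, E, H}⁺: DH→BC adds B, C; C→F adds F; BDE→FG adds G → {A, B, C, D, E, F, G, H}. Minimal: {D, E, H}⁺ = {B, C, D, E, F, G, H}; {A, E, H}⁺ = {A, E, H}; {A, D, H}⁺ = {A, B, C, D, F, G, H}; … — none reach the full schema.
Any other superkey contains one of these as a subset, so there are no further candidate keys.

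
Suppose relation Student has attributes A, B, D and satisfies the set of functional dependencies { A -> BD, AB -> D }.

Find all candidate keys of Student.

{A}

Attribute A never appears on the right-hand side of any dependency, so A must belong to every candidate key.
{A}⁺ = {A, B, D}, which is all of the schema, so {A} is the only candidate key.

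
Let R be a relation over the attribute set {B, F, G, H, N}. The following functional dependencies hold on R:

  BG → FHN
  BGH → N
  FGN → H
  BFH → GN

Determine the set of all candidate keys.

BG, BFH

{B, G}⁺: BG→FHN adds F, H, N → {B, F, G, H, N}. Minimal: {G}⁺ = {G}; {B}⁺ = {B} — none reach the full schema.
{B, F, H}⁺: BFH→GN adds G, N → {B, F, G, H, N}. Minimal: {F, H}⁺ = {F, H}; {B, H}⁺ = {B, H}; {B, F}⁺ = {B, F} — none reach the full schema.
Any other superkey contains one of these as a subset, so there are no further candidate keys.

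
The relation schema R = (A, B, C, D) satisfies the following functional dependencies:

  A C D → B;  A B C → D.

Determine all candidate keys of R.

ABC, ACD

{A, B, C}⁺: ABC→D adds D → {A, B, C, D}. Minimal: {B, C}⁺ = {B, C}; {A, C}⁺ = {A, C}; {A, B}⁺ = {A, B} — none reach the full schema.
{A, C, D}⁺: ACD→B adds B → {A, B, C, D}. Minimal: {C, D}⁺ = {C, D}; {A, D}⁺ = {A, D}; {A, C}⁺ = {A, C} — none reach the full schema.
Any other superkey contains one of these as a subset, so there are no further candidate keys.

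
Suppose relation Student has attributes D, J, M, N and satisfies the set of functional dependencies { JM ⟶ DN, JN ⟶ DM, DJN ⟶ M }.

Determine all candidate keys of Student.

{J, M}⁺: JM→DN adds D, N → {D, J, M, N}. Minimal: {M}⁺ = {M}; {J}⁺ = {J} — none reach the full schema.
{J, N}⁺: JN→DM adds D, M → {D, J, M, N}. Minimal: {N}⁺ = {N}; {J}⁺ = {J} — none reach the full schema.

(J, M); (J, N)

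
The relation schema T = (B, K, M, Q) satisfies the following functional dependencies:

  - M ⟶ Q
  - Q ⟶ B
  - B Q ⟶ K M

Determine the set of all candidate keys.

{M}⁺: M→Q adds Q; Q→B adds B; BQ→KM adds K → {B, K, M, Q}.
{Q}⁺: Q→B adds B; BQ→KM adds K, M → {B, K, M, Q}.

{M}, {Q}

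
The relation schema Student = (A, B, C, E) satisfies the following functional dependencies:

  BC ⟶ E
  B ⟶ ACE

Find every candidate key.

Attribute B never appears on the right-hand side of any dependency, so B must belong to every candidate key.
{B}⁺ = {A, B, C, E}, which is all of the schema, so {B} is the only candidate key.

{B}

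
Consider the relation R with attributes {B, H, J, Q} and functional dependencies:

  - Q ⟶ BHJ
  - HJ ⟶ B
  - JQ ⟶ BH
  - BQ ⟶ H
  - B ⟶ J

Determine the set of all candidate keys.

{Q}⁺: Q→BHJ adds B, H, J → {B, H, J, Q}.

{Q}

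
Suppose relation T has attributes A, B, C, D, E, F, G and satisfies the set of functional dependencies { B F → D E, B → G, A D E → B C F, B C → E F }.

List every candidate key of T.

Attribute A never appears on the right-hand side of any dependency, so A must belong to every candidate key.
{A}⁺ = {A}, which is not all of the schema, so we must add further attributes.
{A, B, C}⁺: B→G adds G; BC→EF adds E, F; BF→DE adds D → {A, B, C, D, E, F, G}.
{A, B, F}⁺: BF→DE adds D, E; B→G adds G; ADE→BCF adds C → {A, B, C, D, E, F, G}.
{A, D, E}⁺: ADE→BCF adds B, C, F; B→G adds G → {A, B, C, D, E, F, G}.
Any other superkey contains one of these as a subset, so there are no further candidate keys.

(A, B, C), (A, B, F), (A, D, E)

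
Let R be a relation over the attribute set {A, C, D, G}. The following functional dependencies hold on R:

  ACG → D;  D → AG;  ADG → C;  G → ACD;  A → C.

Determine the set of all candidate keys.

(D); (G)

{D}⁺: D→AG adds A, G; ADG→C adds C → {A, C, D, G}.
{G}⁺: G→ACD adds A, C, D → {A, C, D, G}.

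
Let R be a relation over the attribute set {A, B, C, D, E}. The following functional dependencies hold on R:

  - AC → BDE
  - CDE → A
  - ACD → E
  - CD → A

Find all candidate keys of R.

AC, CD

{A, C}⁺: AC→BDE adds B, D, E → {A, B, C, D, E}. Minimal: {C}⁺ = {C}; {A}⁺ = {A} — none reach the full schema.
{C, D}⁺: CD→A adds A; AC→BDE adds B, E → {A, B, C, D, E}. Minimal: {D}⁺ = {D}; {C}⁺ = {C} — none reach the full schema.
Any other superkey contains one of these as a subset, so there are no further candidate keys.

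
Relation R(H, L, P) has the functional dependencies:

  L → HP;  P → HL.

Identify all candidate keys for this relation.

{L}⁺: L→HP adds H, P → {H, L, P}.
{P}⁺: P→HL adds H, L → {H, L, P}.

{L}, {P}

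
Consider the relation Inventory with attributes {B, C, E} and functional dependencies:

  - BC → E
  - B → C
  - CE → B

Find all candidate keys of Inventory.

{B}, {C, E}

{B}⁺: B→C adds C; BC→E adds E → {B, C, E}.
{C, E}⁺: CE→B adds B → {B, C, E}. Minimal: {E}⁺ = {E}; {C}⁺ = {C} — none reach the full schema.
Any other superkey contains one of these as a subset, so there are no further candidate keys.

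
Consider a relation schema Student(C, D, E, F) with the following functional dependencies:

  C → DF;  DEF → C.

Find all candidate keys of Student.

{C, E}⁺: C→DF adds D, F → {C, D, E, F}. Minimal: {E}⁺ = {E}; {C}⁺ = {C, D, F} — none reach the full schema.
{D, E, F}⁺: DEF→C adds C → {C, D, E, F}. Minimal: {E, F}⁺ = {E, F}; {D, F}⁺ = {D, F}; {D, E}⁺ = {D, E} — none reach the full schema.

CE; DEF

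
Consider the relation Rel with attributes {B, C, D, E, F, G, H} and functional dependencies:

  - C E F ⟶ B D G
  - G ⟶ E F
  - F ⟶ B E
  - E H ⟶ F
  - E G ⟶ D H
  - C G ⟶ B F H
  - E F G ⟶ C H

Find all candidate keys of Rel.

(G), (C, F), (C, E, H)

{G}⁺: G→EF adds E, F; F→BE adds B; EG→DH adds D, H; EFG→CH adds C → {B, C, D, E, F, G, H}.
{C, F}⁺: F→BE adds B, E; CEF→BDG adds D, G; EG→DH adds H → {B, C, D, E, F, G, H}. Minimal: {F}⁺ = {B, E, F}; {C}⁺ = {C} — none reach the full schema.
{C, E, H}⁺: EH→F adds F; CEF→BDG adds B, D, G → {B, C, D, E, F, G, H}. Minimal: {E, H}⁺ = {B, E, F, H}; {C, H}⁺ = {C, H}; {C, E}⁺ = {C, E} — none reach the full schema.
Any other superkey contains one of these as a subset, so there are no further candidate keys.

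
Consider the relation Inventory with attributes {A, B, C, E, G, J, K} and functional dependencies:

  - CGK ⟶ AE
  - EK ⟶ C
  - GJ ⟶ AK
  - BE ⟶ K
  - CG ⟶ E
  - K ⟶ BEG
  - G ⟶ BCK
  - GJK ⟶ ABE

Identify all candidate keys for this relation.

(G, J), (J, K), (B, E, J)

{G, J}⁺: GJ→AK adds A, K; K→BEG adds B, E; G→BCK adds C → {A, B, C, E, G, J, K}.
{J, K}⁺: K→BEG adds B, E, G; G→BCK adds C; GJK→ABE adds A → {A, B, C, E, G, J, K}.
{B, E, J}⁺: BE→K adds K; K→BEG adds G; G→BCK adds C; GJK→ABE adds A → {A, B, C, E, G, J, K}.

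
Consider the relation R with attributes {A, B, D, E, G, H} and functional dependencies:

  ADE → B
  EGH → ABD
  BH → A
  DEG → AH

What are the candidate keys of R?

{D, E, G}, {E, G, H}

Attributes E, G never appear on any right-hand side, so every candidate key must contain {E, G}.
{E, G}⁺ = {E, G}, which is not all of the schema, so we must add further attributes.
{D, E, G}⁺: DEG→AH adds A, H; ADE→B adds B → {A, B, D, E, G, H}. Minimal: {E, G}⁺ = {E, G}; {D, G}⁺ = {D, G}; {D, E}⁺ = {D, E} — none reach the full schema.
{E, G, H}⁺: EGH→ABD adds A, B, D → {A, B, D, E, G, H}. Minimal: {G, H}⁺ = {G, H}; {E, H}⁺ = {E, H}; {E, G}⁺ = {E, G} — none reach the full schema.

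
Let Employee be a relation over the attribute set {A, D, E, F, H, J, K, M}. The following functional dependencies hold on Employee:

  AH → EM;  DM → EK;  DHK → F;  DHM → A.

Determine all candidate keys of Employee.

(A, D, H, J); (D, H, J, M)

Attributes D, H, J never appear on any right-hand side, so every candidate key must contain {D, H, J}.
{D, H, J}⁺ = {D, H, J}, which is not all of the schema, so we must add further attributes.
{A, D, H, J}⁺: AH→EM adds E, M; DM→EK adds K; DHK→F adds F → {A, D, E, F, H, J, K, M}.
{D, H, J, M}⁺: DM→EK adds E, K; DHK→F adds F; DHM→A adds A → {A, D, E, F, H, J, K, M}.
Any other superkey contains one of these as a subset, so there are no further candidate keys.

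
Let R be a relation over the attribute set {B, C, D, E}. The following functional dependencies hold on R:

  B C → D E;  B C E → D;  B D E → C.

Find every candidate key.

Attribute B never appears on the right-hand side of any dependency, so B must belong to every candidate key.
{B}⁺ = {B}, which is not all of the schema, so we must add further attributes.
{B, C}⁺: BC→DE adds D, E → {B, C, D, E}. Minimal: {C}⁺ = {C}; {B}⁺ = {B} — none reach the full schema.
{B, D, E}⁺: BDE→C adds C → {B, C, D, E}. Minimal: {D, E}⁺ = {D, E}; {B, E}⁺ = {B, E}; {B, D}⁺ = {B, D} — none reach the full schema.
Any other superkey contains one of these as a subset, so there are no further candidate keys.

{B, C}, {B, D, E}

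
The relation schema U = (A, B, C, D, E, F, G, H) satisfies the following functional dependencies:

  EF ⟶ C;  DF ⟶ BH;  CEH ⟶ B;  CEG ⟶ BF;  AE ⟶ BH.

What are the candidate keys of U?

(A, C, D, E, G); (A, D, E, F, G)

Attributes A, D, E, G never appear on any right-hand side, so every candidate key must contain {A, D, E, G}.
{A, D, E, G}⁺ = {A, B, D, E, G, H}, which is not all of the schema, so we must add further attributes.
{A, C, D, E, G}⁺: CEG→BF adds B, F; AE→BH adds H → {A, B, C, D, E, F, G, H}.
{A, D, E, F, G}⁺: EF→C adds C; DF→BH adds B, H → {A, B, C, D, E, F, G, H}.
Any other superkey contains one of these as a subset, so there are no further candidate keys.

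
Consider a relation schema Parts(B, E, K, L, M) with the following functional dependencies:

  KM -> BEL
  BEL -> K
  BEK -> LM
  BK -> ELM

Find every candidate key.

{B, K}⁺: BK→ELM adds E, L, M → {B, E, K, L, M}.
{K, M}⁺: KM→BEL adds B, E, L → {B, E, K, L, M}.
{B, E, L}⁺: BEL→K adds K; BEK→LM adds M → {B, E, K, L, M}.
Any other superkey contains one of these as a subset, so there are no further candidate keys.

{B, K}, {K, M}, {B, E, L}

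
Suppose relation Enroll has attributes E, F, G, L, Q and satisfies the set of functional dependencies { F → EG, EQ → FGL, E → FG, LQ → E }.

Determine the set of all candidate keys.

Attribute Q never appears on the right-hand side of any dependency, so Q must belong to every candidate key.
{Q}⁺ = {Q}, which is not all of the schema, so we must add further attributes.
{E, Q}⁺: EQ→FGL adds F, G, L → {E, F, G, L, Q}.
{F, Q}⁺: F→EG adds E, G; EQ→FGL adds L → {E, F, G, L, Q}.
{L, Q}⁺: LQ→E adds E; EQ→FGL adds F, G → {E, F, G, L, Q}.

{E, Q}; {F, Q}; {L, Q}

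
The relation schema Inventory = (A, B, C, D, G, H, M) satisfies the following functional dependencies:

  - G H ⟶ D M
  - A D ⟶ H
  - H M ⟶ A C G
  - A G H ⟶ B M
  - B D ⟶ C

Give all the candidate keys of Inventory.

{G, H}⁺: GH→DM adds D, M; HM→ACG adds A, C; AGH→BM adds B → {A, B, C, D, G, H, M}. Minimal: {H}⁺ = {H}; {G}⁺ = {G} — none reach the full schema.
{H, M}⁺: HM→ACG adds A, C, G; AGH→BM adds B; GH→DM adds D → {A, B, C, D, G, H, M}. Minimal: {M}⁺ = {M}; {H}⁺ = {H} — none reach the full schema.
{A, D, G}⁺: AD→H adds H; AGH→BM adds B, M; BD→C adds C → {A, B, C, D, G, H, M}. Minimal: {D, G}⁺ = {D, G}; {A, G}⁺ = {A, G}; {A, D}⁺ = {A, D, H} — none reach the full schema.
{A, D, M}⁺: AD→H adds H; HM→ACG adds C, G; AGH→BM adds B → {A, B, C, D, G, H, M}. Minimal: {D, M}⁺ = {D, M}; {A, M}⁺ = {A, M}; {A, D}⁺ = {A, D, H} — none reach the full schema.

(G, H); (H, M); (A, D, G); (A, D, M)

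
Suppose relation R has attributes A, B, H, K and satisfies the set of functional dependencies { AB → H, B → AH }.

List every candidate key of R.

BK

Attributes B, K never appear on any right-hand side, so every candidate key must contain {B, K}.
{B, K}⁺ = {A, B, H, K}, which is all of the schema, so {B, K} is the only candidate key.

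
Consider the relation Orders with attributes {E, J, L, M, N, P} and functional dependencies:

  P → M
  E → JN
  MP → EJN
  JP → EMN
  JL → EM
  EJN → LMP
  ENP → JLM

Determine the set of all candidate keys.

{E}, {P}, {J, L}

{E}⁺: E→JN adds J, N; EJN→LMP adds L, M, P → {E, J, L, M, N, P}.
{P}⁺: P→M adds M; MP→EJN adds E, J, N; EJN→LMP adds L → {E, J, L, M, N, P}.
{J, L}⁺: JL→EM adds E, M; E→JN adds N; EJN→LMP adds P → {E, J, L, M, N, P}.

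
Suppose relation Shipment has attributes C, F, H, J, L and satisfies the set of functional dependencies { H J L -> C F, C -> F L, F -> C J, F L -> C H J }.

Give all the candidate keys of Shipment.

{C}⁺: C→FL adds F, L; F→CJ adds J; FL→CHJ adds H → {C, F, H, J, L}.
{F}⁺: F→CJ adds C, J; C→FL adds L; FL→CHJ adds H → {C, F, H, J, L}.
{H, J, L}⁺: HJL→CF adds C, F → {C, F, H, J, L}.
Any other superkey contains one of these as a subset, so there are no further candidate keys.

C; F; HJL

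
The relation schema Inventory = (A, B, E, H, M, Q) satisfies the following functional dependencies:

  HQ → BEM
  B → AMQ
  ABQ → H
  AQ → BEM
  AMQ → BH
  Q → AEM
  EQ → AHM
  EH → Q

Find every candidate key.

(B), (Q), (E, H)

{B}⁺: B→AMQ adds A, M, Q; ABQ→H adds H; AQ→BEM adds E → {A, B, E, H, M, Q}.
{Q}⁺: Q→AEM adds A, E, M; EQ→AHM adds H; HQ→BEM adds B → {A, B, E, H, M, Q}.
{E, H}⁺: EH→Q adds Q; HQ→BEM adds B, M; B→AMQ adds A → {A, B, E, H, M, Q}.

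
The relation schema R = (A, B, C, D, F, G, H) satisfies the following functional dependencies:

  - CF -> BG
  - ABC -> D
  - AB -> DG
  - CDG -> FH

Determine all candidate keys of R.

Attributes A, C never appear on any right-hand side, so every candidate key must contain {A, C}.
{A, C}⁺ = {A, C}, which is not all of the schema, so we must add further attributes.
{A, B, C}⁺: ABC→D adds D; AB→DG adds G; CDG→FH adds F, H → {A, B, C, D, F, G, H}.
{A, C, F}⁺: CF→BG adds B, G; ABC→D adds D; CDG→FH adds H → {A, B, C, D, F, G, H}.
{A, C, D, G}⁺: CDG→FH adds F, H; CF→BG adds B → {A, B, C, D, F, G, H}.

{A, B, C}; {A, C, F}; {A, C, D, G}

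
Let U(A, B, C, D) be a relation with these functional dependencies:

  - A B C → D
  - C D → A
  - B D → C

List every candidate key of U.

Attribute B never appears on the right-hand side of any dependency, so B must belong to every candidate key.
{B}⁺ = {B}, which is not all of the schema, so we must add further attributes.
{B, D}⁺: BD→C adds C; CD→A adds A → {A, B, C, D}. Minimal: {D}⁺ = {D}; {B}⁺ = {B} — none reach the full schema.
{A, B, C}⁺: ABC→D adds D → {A, B, C, D}. Minimal: {B, C}⁺ = {B, C}; {A, C}⁺ = {A, C}; {A, B}⁺ = {A, B} — none reach the full schema.
Any other superkey contains one of these as a subset, so there are no further candidate keys.

(B, D), (A, B, C)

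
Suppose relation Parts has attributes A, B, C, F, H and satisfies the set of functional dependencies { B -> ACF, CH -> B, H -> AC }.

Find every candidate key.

Attribute H never appears on the right-hand side of any dependency, so H must belong to every candidate key.
{H}⁺ = {A, B, C, F, H}, which is all of the schema, so {H} is the only candidate key.

(H)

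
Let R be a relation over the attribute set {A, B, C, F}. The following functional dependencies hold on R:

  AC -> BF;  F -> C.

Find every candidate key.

{A, C}, {A, F}

Attribute A never appears on the right-hand side of any dependency, so A must belong to every candidate key.
{A}⁺ = {A}, which is not all of the schema, so we must add further attributes.
{A, C}⁺: AC→BF adds B, F → {A, B, C, F}. Minimal: {C}⁺ = {C}; {A}⁺ = {A} — none reach the full schema.
{A, F}⁺: F→C adds C; AC→BF adds B → {A, B, C, F}. Minimal: {F}⁺ = {C, F}; {A}⁺ = {A} — none reach the full schema.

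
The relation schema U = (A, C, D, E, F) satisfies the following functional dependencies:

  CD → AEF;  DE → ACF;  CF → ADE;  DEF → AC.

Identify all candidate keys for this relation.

{C, D}, {C, F}, {D, E}

{C, D}⁺: CD→AEF adds A, E, F → {A, C, D, E, F}. Minimal: {D}⁺ = {D}; {C}⁺ = {C} — none reach the full schema.
{C, F}⁺: CF→ADE adds A, D, E → {A, C, D, E, F}. Minimal: {F}⁺ = {F}; {C}⁺ = {C} — none reach the full schema.
{D, E}⁺: DE→ACF adds A, C, F → {A, C, D, E, F}. Minimal: {E}⁺ = {E}; {D}⁺ = {D} — none reach the full schema.
Any other superkey contains one of these as a subset, so there are no further candidate keys.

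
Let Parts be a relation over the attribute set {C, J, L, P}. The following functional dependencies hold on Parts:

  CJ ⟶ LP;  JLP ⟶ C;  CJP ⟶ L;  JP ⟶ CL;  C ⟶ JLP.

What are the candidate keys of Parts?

{C}, {J, P}

{C}⁺: C→JLP adds J, L, P → {C, J, L, P}.
{J, P}⁺: JP→CL adds C, L → {C, J, L, P}.
Any other superkey contains one of these as a subset, so there are no further candidate keys.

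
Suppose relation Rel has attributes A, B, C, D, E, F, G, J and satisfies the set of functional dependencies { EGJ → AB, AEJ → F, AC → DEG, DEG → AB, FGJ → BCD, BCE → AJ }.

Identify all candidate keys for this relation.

{A, C}⁺: AC→DEG adds D, E, G; DEG→AB adds B; BCE→AJ adds J; AEJ→F adds F → {A, B, C, D, E, F, G, J}.
{B, C, E}⁺: BCE→AJ adds A, J; AEJ→F adds F; AC→DEG adds D, G → {A, B, C, D, E, F, G, J}.
{E, G, J}⁺: EGJ→AB adds A, B; AEJ→F adds F; FGJ→BCD adds C, D → {A, B, C, D, E, F, G, J}.
{A, F, G, J}⁺: FGJ→BCD adds B, C, D; AC→DEG adds E → {A, B, C, D, E, F, G, J}.
{C, D, E, G}⁺: DEG→AB adds A, B; BCE→AJ adds J; AEJ→F adds F → {A, B, C, D, E, F, G, J}.
Any other superkey contains one of these as a subset, so there are no further candidate keys.

{A, C}, {B, C, E}, {E, G, J}, {A, F, G, J}, {C, D, E, G}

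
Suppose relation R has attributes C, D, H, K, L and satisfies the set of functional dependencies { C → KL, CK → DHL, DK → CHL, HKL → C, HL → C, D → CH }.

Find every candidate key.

{C}; {D}; {H, L}

{C}⁺: C→KL adds K, L; CK→DHL adds D, H → {C, D, H, K, L}.
{D}⁺: D→CH adds C, H; C→KL adds K, L → {C, D, H, K, L}.
{H, L}⁺: HL→C adds C; C→KL adds K; CK→DHL adds D → {C, D, H, K, L}. Minimal: {L}⁺ = {L}; {H}⁺ = {H} — none reach the full schema.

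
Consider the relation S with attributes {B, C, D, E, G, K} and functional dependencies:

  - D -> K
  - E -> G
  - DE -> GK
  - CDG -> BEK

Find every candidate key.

{C, D, E}, {C, D, G}

Attributes C, D never appear on any right-hand side, so every candidate key must contain {C, D}.
{C, D}⁺ = {C, D, K}, which is not all of the schema, so we must add further attributes.
{C, D, E}⁺: D→K adds K; E→G adds G; CDG→BEK adds B → {B, C, D, E, G, K}. Minimal: {D, E}⁺ = {D, E, G, K}; {C, E}⁺ = {C, E, G}; {C, D}⁺ = {C, D, K} — none reach the full schema.
{C, D, G}⁺: D→K adds K; CDG→BEK adds B, E → {B, C, D, E, G, K}. Minimal: {D, G}⁺ = {D, G, K}; {C, G}⁺ = {C, G}; {C, D}⁺ = {C, D, K} — none reach the full schema.
Any other superkey contains one of these as a subset, so there are no further candidate keys.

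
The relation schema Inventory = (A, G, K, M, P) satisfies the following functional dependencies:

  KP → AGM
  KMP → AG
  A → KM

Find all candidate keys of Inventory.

Attribute P never appears on the right-hand side of any dependency, so P must belong to every candidate key.
{P}⁺ = {P}, which is not all of the schema, so we must add further attributes.
{A, P}⁺: A→KM adds K, M; KP→AGM adds G → {A, G, K, M, P}.
{K, P}⁺: KP→AGM adds A, G, M → {A, G, K, M, P}.
Any other superkey contains one of these as a subset, so there are no further candidate keys.

(A, P); (K, P)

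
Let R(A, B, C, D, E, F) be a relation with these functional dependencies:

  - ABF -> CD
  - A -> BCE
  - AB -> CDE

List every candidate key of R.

Attributes A, F never appear on any right-hand side, so every candidate key must contain {A, F}.
{A, F}⁺ = {A, B, C, D, E, F}, which is all of the schema, so {A, F} is the only candidate key.

AF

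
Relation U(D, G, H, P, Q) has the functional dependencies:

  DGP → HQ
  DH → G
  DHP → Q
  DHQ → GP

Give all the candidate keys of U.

Attribute D never appears on the right-hand side of any dependency, so D must belong to every candidate key.
{D}⁺ = {D}, which is not all of the schema, so we must add further attributes.
{D, G, P}⁺: DGP→HQ adds H, Q → {D, G, H, P, Q}. Minimal: {G, P}⁺ = {G, P}; {D, P}⁺ = {D, P}; {D, G}⁺ = {D, G} — none reach the full schema.
{D, H, P}⁺: DH→G adds G; DHP→Q adds Q → {D, G, H, P, Q}. Minimal: {H, P}⁺ = {H, P}; {D, P}⁺ = {D, P}; {D, H}⁺ = {D, G, H} — none reach the full schema.
{D, H, Q}⁺: DH→G adds G; DHQ→GP adds P → {D, G, H, P, Q}. Minimal: {H, Q}⁺ = {H, Q}; {D, Q}⁺ = {D, Q}; {D, H}⁺ = {D, G, H} — none reach the full schema.
Any other superkey contains one of these as a subset, so there are no further candidate keys.

(D, G, P), (D, H, P), (D, H, Q)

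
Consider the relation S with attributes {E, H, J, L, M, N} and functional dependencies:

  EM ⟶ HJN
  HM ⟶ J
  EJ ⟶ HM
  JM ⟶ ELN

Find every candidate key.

{E, J}⁺: EJ→HM adds H, M; JM→ELN adds L, N → {E, H, J, L, M, N}. Minimal: {J}⁺ = {J}; {E}⁺ = {E} — none reach the full schema.
{E, M}⁺: EM→HJN adds H, J, N; JM→ELN adds L → {E, H, J, L, M, N}. Minimal: {M}⁺ = {M}; {E}⁺ = {E} — none reach the full schema.
{H, M}⁺: HM→J adds J; JM→ELN adds E, L, N → {E, H, J, L, M, N}. Minimal: {M}⁺ = {M}; {H}⁺ = {H} — none reach the full schema.
{J, M}⁺: JM→ELN adds E, L, N; EM→HJN adds H → {E, H, J, L, M, N}. Minimal: {M}⁺ = {M}; {J}⁺ = {J} — none reach the full schema.
Any other superkey contains one of these as a subset, so there are no further candidate keys.

{E, J}, {E, M}, {H, M}, {J, M}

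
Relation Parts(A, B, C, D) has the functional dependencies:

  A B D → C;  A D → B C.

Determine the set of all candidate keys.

{A, D}⁺: AD→BC adds B, C → {A, B, C, D}. Minimal: {D}⁺ = {D}; {A}⁺ = {A} — none reach the full schema.

AD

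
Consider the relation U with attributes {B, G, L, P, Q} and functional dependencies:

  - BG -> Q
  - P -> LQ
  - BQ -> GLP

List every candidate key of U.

{B, G}⁺: BG→Q adds Q; BQ→GLP adds L, P → {B, G, L, P, Q}. Minimal: {G}⁺ = {G}; {B}⁺ = {B} — none reach the full schema.
{B, P}⁺: P→LQ adds L, Q; BQ→GLP adds G → {B, G, L, P, Q}. Minimal: {P}⁺ = {L, P, Q}; {B}⁺ = {B} — none reach the full schema.
{B, Q}⁺: BQ→GLP adds G, L, P → {B, G, L, P, Q}. Minimal: {Q}⁺ = {Q}; {B}⁺ = {B} — none reach the full schema.
Any other superkey contains one of these as a subset, so there are no further candidate keys.

BG, BP, BQ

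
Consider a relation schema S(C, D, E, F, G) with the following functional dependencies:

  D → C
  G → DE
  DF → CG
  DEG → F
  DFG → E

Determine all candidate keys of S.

{G}⁺: G→DE adds D, E; DEG→F adds F; D→C adds C → {C, D, E, F, G}.
{D, F}⁺: D→C adds C; DF→CG adds G; DFG→E adds E → {C, D, E, F, G}.
Any other superkey contains one of these as a subset, so there are no further candidate keys.

{G}, {D, F}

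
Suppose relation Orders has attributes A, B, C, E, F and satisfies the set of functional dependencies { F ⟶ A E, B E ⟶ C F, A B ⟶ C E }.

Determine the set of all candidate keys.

Attribute B never appears on the right-hand side of any dependency, so B must belong to every candidate key.
{B}⁺ = {B}, which is not all of the schema, so we must add further attributes.
{A, B}⁺: AB→CE adds C, E; BE→CF adds F → {A, B, C, E, F}. Minimal: {B}⁺ = {B}; {A}⁺ = {A} — none reach the full schema.
{B, E}⁺: BE→CF adds C, F; F→AE adds A → {A, B, C, E, F}. Minimal: {E}⁺ = {E}; {B}⁺ = {B} — none reach the full schema.
{B, F}⁺: F→AE adds A, E; BE→CF adds C → {A, B, C, E, F}. Minimal: {F}⁺ = {A, E, F}; {B}⁺ = {B} — none reach the full schema.
Any other superkey contains one of these as a subset, so there are no further candidate keys.

{A, B}, {B, E}, {B, F}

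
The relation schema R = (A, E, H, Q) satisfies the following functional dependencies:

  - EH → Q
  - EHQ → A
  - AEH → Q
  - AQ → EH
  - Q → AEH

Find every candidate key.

{Q}, {E, H}

{Q}⁺: Q→AEH adds A, E, H → {A, E, H, Q}.
{E, H}⁺: EH→Q adds Q; EHQ→A adds A → {A, E, H, Q}. Minimal: {H}⁺ = {H}; {E}⁺ = {E} — none reach the full schema.
Any other superkey contains one of these as a subset, so there are no further candidate keys.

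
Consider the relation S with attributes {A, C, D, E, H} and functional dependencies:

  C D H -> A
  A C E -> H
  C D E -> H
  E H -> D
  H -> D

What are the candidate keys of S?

Attributes C, E never appear on any right-hand side, so every candidate key must contain {C, E}.
{C, E}⁺ = {C, E}, which is not all of the schema, so we must add further attributes.
{A, C, E}⁺: ACE→H adds H; EH→D adds D → {A, C, D, E, H}. Minimal: {C, E}⁺ = {C, E}; {A, E}⁺ = {A, E}; {A, C}⁺ = {A, C} — none reach the full schema.
{C, D, E}⁺: CDE→H adds H; CDH→A adds A → {A, C, D, E, H}. Minimal: {D, E}⁺ = {D, E}; {C, E}⁺ = {C, E}; {C, D}⁺ = {C, D} — none reach the full schema.
{C, E, H}⁺: EH→D adds D; CDH→A adds A → {A, C, D, E, H}. Minimal: {E, H}⁺ = {D, E, H}; {C, H}⁺ = {A, C, D, H}; {C, E}⁺ = {C, E} — none reach the full schema.

(A, C, E), (C, D, E), (C, E, H)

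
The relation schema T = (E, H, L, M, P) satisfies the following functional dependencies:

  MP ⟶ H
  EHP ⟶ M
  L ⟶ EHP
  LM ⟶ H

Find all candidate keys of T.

Attribute L never appears on the right-hand side of any dependency, so L must belong to every candidate key.
{L}⁺ = {E, H, L, M, P}, which is all of the schema, so {L} is the only candidate key.

(L)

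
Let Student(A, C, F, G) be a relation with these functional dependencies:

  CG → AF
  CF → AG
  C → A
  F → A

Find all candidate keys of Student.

{C, F}, {C, G}

Attribute C never appears on the right-hand side of any dependency, so C must belong to every candidate key.
{C}⁺ = {A, C}, which is not all of the schema, so we must add further attributes.
{C, F}⁺: CF→AG adds A, G → {A, C, F, G}. Minimal: {F}⁺ = {A, F}; {C}⁺ = {A, C} — none reach the full schema.
{C, G}⁺: CG→AF adds A, F → {A, C, F, G}. Minimal: {G}⁺ = {G}; {C}⁺ = {A, C} — none reach the full schema.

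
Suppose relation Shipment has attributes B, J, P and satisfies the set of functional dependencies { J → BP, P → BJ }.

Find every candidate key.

{J}⁺: J→BP adds B, P → {B, J, P}.
{P}⁺: P→BJ adds B, J → {B, J, P}.

J; P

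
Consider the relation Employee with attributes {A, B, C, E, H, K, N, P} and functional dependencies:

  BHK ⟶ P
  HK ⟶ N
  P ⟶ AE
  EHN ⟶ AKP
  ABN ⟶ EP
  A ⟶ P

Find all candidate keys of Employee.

BCHK, ABCHN, BCEHN, BCHNP

Attributes B, C, H never appear on any right-hand side, so every candidate key must contain {B, C, H}.
{B, C, H}⁺ = {B, C, H}, which is not all of the schema, so we must add further attributes.
{B, C, H, K}⁺: BHK→P adds P; HK→N adds N; P→AE adds A, E → {A, B, C, E, H, K, N, P}. Minimal: {C, H, K}⁺ = {C, H, K, N}; {B, H, K}⁺ = {A, B, E, H, K, N, P}; {B, C, K}⁺ = {B, C, K}; … — none reach the full schema.
{A, B, C, H, N}⁺: ABN→EP adds E, P; EHN→AKP adds K → {A, B, C, E, H, K, N, P}. Minimal: {B, C, H, N}⁺ = {B, C, H, N}; {A, C, H, N}⁺ = {A, C, E, H, K, N, P}; {A, B, H, N}⁺ = {A, B, E, H, K, N, P}; … — none reach the full schema.
{B, C, E, H, N}⁺: EHN→AKP adds A, K, P → {A, B, C, E, H, K, N, P}. Minimal: {C, E, H, N}⁺ = {A, C, E, H, K, N, P}; {B, E, H, N}⁺ = {A, B, E, H, K, N, P}; {B, C, H, N}⁺ = {B, C, H, N}; … — none reach the full schema.
{B, C, H, N, P}⁺: P→AE adds A, E; EHN→AKP adds K → {A, B, C, E, H, K, N, P}. Minimal: {C, H, N, P}⁺ = {A, C, E, H, K, N, P}; {B, H, N, P}⁺ = {A, B, E, H, K, N, P}; {B, C, N, P}⁺ = {A, B, C, E, N, P}; … — none reach the full schema.
Any other superkey contains one of these as a subset, so there are no further candidate keys.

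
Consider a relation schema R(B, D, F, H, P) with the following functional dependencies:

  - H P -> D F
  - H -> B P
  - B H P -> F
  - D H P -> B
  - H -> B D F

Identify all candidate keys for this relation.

(H)

Attribute H never appears on the right-hand side of any dependency, so H must belong to every candidate key.
{H}⁺ = {B, D, F, H, P}, which is all of the schema, so {H} is the only candidate key.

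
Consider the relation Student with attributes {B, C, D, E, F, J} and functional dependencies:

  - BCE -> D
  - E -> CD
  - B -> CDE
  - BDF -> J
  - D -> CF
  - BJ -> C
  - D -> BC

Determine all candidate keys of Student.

{B}⁺: B→CDE adds C, D, E; D→CF adds F; BDF→J adds J → {B, C, D, E, F, J}.
{D}⁺: D→CF adds C, F; D→BC adds B; B→CDE adds E; BDF→J adds J → {B, C, D, E, F, J}.
{E}⁺: E→CD adds C, D; D→CF adds F; D→BC adds B; BDF→J adds J → {B, C, D, E, F, J}.

{B}, {D}, {E}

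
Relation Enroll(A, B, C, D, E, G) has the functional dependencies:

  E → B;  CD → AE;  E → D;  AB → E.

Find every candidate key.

Attributes C, G never appear on any right-hand side, so every candidate key must contain {C, G}.
{C, G}⁺ = {C, G}, which is not all of the schema, so we must add further attributes.
{C, D, G}⁺: CD→AE adds A, E; E→B adds B → {A, B, C, D, E, G}. Minimal: {D, G}⁺ = {D, G}; {C, G}⁺ = {C, G}; {C, D}⁺ = {A, B, C, D, E} — none reach the full schema.
{C, E, G}⁺: E→B adds B; E→D adds D; CD→AE adds A → {A, B, C, D, E, G}. Minimal: {E, G}⁺ = {B, D, E, G}; {C, G}⁺ = {C, G}; {C, E}⁺ = {A, B, C, D, E} — none reach the full schema.
{A, B, C, G}⁺: AB→E adds E; E→D adds D → {A, B, C, D, E, G}. Minimal: {B, C, G}⁺ = {B, C, G}; {A, C, G}⁺ = {A, C, G}; {A, B, G}⁺ = {A, B, D, E, G}; … — none reach the full schema.
Any other superkey contains one of these as a subset, so there are no further candidate keys.

CDG, CEG, ABCG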